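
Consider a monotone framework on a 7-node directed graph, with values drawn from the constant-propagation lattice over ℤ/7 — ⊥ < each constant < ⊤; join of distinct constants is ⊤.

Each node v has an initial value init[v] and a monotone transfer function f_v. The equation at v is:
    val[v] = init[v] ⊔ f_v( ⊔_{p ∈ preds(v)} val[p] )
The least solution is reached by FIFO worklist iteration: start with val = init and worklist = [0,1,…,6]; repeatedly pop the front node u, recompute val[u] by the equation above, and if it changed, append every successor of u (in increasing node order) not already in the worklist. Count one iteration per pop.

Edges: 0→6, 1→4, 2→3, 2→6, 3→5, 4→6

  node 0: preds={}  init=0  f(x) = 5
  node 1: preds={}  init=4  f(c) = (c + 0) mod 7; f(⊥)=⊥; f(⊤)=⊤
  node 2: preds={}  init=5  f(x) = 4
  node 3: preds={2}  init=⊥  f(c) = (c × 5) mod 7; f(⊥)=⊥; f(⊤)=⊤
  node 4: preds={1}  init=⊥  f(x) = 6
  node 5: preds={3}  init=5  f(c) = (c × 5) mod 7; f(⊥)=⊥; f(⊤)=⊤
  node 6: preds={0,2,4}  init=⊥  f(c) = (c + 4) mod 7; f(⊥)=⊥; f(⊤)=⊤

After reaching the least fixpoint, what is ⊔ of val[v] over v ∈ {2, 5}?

Trace (7 dequeues):
  [1] u=0 | in ⊥ | out ⊤ | prev 0 | push {}
  [2] u=1 | in ⊥ | out 4 | ==
  [3] u=2 | in ⊥ | out ⊤ | prev 5 | push {}
  [4] u=3 | in ⊤ | out ⊤ | prev ⊥ | push {}
  [5] u=4 | in 4 | out 6 | prev ⊥ | push {}
  [6] u=5 | in ⊤ | out ⊤ | prev 5 | push {}
  [7] u=6 | in ⊤ | out ⊤ | prev ⊥ | push {}

Converged values:
  [0] ⊤
  [1] 4
  [2] ⊤
  [3] ⊤
  [4] 6
  [5] ⊤
  [6] ⊤

⊤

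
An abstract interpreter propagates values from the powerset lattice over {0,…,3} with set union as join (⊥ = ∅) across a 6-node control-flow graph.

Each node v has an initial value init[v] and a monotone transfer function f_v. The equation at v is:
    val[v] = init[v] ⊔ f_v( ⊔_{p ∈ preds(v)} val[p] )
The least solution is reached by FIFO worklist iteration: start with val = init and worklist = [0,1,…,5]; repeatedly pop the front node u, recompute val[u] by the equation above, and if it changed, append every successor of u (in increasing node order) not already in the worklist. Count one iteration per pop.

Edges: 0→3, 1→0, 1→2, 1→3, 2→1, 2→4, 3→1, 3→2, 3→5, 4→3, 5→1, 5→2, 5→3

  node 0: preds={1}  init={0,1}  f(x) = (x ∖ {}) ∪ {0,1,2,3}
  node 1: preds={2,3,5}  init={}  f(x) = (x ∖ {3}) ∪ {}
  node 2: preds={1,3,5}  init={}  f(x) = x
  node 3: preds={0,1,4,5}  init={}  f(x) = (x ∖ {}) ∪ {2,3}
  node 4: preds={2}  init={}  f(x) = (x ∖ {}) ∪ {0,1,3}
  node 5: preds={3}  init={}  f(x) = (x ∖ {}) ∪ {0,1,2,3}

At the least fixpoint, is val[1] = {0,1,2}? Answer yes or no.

Trace (13 dequeues):
  [1] u=0 | in {} | out {0,1,2,3} | prev {0,1} | push {}
  [2] u=1 | in {} | out {} | ==
  [3] u=2 | in {} | out {} | ==
  [4] u=3 | in {0,1,2,3} | out {0,1,2,3} | prev {} | push {1,2}
  [5] u=4 | in {} | out {0,1,3} | prev {} | push {3}
  [6] u=5 | in {0,1,2,3} | out {0,1,2,3} | prev {} | push {}
  [7] u=1 | in {0,1,2,3} | out {0,1,2} | prev {} | push {0}
  [8] u=2 | in {0,1,2,3} | out {0,1,2,3} | prev {} | push {1,4}
  [9] u=3 | in {0,1,2,3} | out {0,1,2,3} | ==
  [10] u=0 | in {0,1,2} | out {0,1,2,3} | ==
  [11] u=1 | in {0,1,2,3} | out {0,1,2} | ==
  [12] u=4 | in {0,1,2,3} | out {0,1,2,3} | prev {0,1,3} | push {3}
  [13] u=3 | in {0,1,2,3} | out {0,1,2,3} | ==

Converged values:
  [0] {0,1,2,3}
  [1] {0,1,2}
  [2] {0,1,2,3}
  [3] {0,1,2,3}
  [4] {0,1,2,3}
  [5] {0,1,2,3}

yes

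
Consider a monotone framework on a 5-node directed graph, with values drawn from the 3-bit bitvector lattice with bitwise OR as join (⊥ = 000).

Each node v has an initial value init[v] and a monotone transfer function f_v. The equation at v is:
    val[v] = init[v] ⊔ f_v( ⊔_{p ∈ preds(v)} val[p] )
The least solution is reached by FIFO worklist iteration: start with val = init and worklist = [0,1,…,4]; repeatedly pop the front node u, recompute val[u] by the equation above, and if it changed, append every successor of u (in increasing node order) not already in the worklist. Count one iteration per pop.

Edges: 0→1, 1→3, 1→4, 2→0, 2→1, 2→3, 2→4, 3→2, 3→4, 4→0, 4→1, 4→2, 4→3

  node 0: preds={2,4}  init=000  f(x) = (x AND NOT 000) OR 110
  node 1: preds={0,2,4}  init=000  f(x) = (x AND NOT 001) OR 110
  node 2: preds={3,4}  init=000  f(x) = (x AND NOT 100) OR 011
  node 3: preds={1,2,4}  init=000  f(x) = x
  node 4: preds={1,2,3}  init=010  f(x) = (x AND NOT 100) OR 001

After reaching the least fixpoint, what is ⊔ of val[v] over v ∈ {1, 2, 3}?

111

Worklist (9 pops):
  #1 pop 0: in=010 → 110 (was 000); enqueue []
  #2 pop 1: in=110 → 110 (was 000); enqueue []
  #3 pop 2: in=010 → 011 (was 000); enqueue [0,1]
  #4 pop 3: in=111 → 111 (was 000); enqueue [2]
  #5 pop 4: in=111 → 011 (was 010); enqueue [3]
  #6 pop 0: in=011 → 111 (was 110); enqueue []
  #7 pop 1: in=111 → 110 (no change)
  #8 pop 2: in=111 → 011 (no change)
  #9 pop 3: in=111 → 111 (no change)

Fixpoint:
  val[0] = 111
  val[1] = 110
  val[2] = 011
  val[3] = 111
  val[4] = 011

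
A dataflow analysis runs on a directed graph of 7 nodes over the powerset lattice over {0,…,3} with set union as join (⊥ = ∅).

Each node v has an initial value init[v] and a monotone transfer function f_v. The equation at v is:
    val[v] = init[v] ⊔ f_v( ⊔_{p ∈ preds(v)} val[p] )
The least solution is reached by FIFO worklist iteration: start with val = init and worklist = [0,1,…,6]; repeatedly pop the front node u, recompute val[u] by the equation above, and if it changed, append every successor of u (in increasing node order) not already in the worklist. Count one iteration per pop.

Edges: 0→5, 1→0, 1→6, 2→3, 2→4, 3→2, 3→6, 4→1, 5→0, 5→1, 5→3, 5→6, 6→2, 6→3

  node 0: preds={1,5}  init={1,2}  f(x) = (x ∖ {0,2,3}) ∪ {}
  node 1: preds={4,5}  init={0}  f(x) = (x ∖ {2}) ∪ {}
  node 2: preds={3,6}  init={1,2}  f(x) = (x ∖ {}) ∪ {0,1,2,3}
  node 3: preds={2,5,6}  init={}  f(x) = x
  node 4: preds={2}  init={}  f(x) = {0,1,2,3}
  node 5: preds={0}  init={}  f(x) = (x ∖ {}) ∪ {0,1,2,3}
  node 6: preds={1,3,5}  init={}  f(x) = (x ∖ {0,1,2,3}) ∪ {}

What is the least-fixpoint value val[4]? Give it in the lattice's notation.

{0,1,2,3}

Iteration log — 12 steps:
  step 1. node 0  ⊔preds={0}  new={1,2}  stable
  step 2. node 1  ⊔preds={}  new={0}  stable
  step 3. node 2  ⊔preds={}  new={0,1,2,3}  old={1,2}  +wl: 
  step 4. node 3  ⊔preds={0,1,2,3}  new={0,1,2,3}  old={}  +wl: 2
  step 5. node 4  ⊔preds={0,1,2,3}  new={0,1,2,3}  old={}  +wl: 1
  step 6. node 5  ⊔preds={1,2}  new={0,1,2,3}  old={}  +wl: 0,3
  step 7. node 6  ⊔preds={0,1,2,3}  new={}  stable
  step 8. node 2  ⊔preds={0,1,2,3}  new={0,1,2,3}  stable
  step 9. node 1  ⊔preds={0,1,2,3}  new={0,1,3}  old={0}  +wl: 6
  step 10. node 0  ⊔preds={0,1,2,3}  new={1,2}  stable
  step 11. node 3  ⊔preds={0,1,2,3}  new={0,1,2,3}  stable
  step 12. node 6  ⊔preds={0,1,2,3}  new={}  stable

Least fixpoint reached:
  node 0: {1,2}
  node 1: {0,1,3}
  node 2: {0,1,2,3}
  node 3: {0,1,2,3}
  node 4: {0,1,2,3}
  node 5: {0,1,2,3}
  node 6: {}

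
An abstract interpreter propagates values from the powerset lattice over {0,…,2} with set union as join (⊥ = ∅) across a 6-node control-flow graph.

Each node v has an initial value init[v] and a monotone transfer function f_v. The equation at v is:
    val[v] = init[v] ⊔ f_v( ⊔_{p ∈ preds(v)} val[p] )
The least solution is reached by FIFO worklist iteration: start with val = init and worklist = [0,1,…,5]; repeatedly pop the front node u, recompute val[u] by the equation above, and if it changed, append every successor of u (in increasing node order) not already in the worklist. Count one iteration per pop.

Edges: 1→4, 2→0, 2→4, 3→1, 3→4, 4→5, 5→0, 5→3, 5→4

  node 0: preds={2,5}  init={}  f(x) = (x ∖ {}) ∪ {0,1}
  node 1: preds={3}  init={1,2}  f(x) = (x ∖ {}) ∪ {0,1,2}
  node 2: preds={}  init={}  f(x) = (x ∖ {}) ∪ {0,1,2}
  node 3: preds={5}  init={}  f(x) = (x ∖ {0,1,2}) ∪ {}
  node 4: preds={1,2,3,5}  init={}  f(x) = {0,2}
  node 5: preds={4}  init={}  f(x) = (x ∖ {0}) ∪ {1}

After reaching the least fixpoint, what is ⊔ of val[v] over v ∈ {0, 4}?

Iteration log — 9 steps:
  step 1. node 0  ⊔preds={}  new={0,1}  old={}  +wl: 
  step 2. node 1  ⊔preds={}  new={0,1,2}  old={1,2}  +wl: 
  step 3. node 2  ⊔preds={}  new={0,1,2}  old={}  +wl: 0
  step 4. node 3  ⊔preds={}  new={}  stable
  step 5. node 4  ⊔preds={0,1,2}  new={0,2}  old={}  +wl: 
  step 6. node 5  ⊔preds={0,2}  new={1,2}  old={}  +wl: 3,4
  step 7. node 0  ⊔preds={0,1,2}  new={0,1,2}  old={0,1}  +wl: 
  step 8. node 3  ⊔preds={1,2}  new={}  stable
  step 9. node 4  ⊔preds={0,1,2}  new={0,2}  stable

Least fixpoint reached:
  node 0: {0,1,2}
  node 1: {0,1,2}
  node 2: {0,1,2}
  node 3: {}
  node 4: {0,2}
  node 5: {1,2}

{0,1,2}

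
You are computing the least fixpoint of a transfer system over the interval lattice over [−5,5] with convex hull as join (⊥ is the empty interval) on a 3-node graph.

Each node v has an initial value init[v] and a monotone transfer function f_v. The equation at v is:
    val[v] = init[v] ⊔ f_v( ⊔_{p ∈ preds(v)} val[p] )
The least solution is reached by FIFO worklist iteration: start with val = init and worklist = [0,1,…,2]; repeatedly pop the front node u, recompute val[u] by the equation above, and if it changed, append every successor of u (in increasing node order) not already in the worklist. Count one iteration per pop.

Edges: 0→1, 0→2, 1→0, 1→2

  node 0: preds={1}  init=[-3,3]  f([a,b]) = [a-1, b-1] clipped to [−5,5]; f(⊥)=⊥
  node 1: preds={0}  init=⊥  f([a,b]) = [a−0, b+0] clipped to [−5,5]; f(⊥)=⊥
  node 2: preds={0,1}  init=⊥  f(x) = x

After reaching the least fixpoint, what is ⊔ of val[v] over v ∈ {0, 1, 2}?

[-5,3]

Worklist (10 pops):
  #1 pop 0: in=⊥ → [-3,3] (no change)
  #2 pop 1: in=[-3,3] → [-3,3] (was ⊥); enqueue [0]
  #3 pop 2: in=[-3,3] → [-3,3] (was ⊥); enqueue []
  #4 pop 0: in=[-3,3] → [-4,3] (was [-3,3]); enqueue [1,2]
  #5 pop 1: in=[-4,3] → [-4,3] (was [-3,3]); enqueue [0]
  #6 pop 2: in=[-4,3] → [-4,3] (was [-3,3]); enqueue []
  #7 pop 0: in=[-4,3] → [-5,3] (was [-4,3]); enqueue [1,2]
  #8 pop 1: in=[-5,3] → [-5,3] (was [-4,3]); enqueue [0]
  #9 pop 2: in=[-5,3] → [-5,3] (was [-4,3]); enqueue []
  #10 pop 0: in=[-5,3] → [-5,3] (no change)

Fixpoint:
  val[0] = [-5,3]
  val[1] = [-5,3]
  val[2] = [-5,3]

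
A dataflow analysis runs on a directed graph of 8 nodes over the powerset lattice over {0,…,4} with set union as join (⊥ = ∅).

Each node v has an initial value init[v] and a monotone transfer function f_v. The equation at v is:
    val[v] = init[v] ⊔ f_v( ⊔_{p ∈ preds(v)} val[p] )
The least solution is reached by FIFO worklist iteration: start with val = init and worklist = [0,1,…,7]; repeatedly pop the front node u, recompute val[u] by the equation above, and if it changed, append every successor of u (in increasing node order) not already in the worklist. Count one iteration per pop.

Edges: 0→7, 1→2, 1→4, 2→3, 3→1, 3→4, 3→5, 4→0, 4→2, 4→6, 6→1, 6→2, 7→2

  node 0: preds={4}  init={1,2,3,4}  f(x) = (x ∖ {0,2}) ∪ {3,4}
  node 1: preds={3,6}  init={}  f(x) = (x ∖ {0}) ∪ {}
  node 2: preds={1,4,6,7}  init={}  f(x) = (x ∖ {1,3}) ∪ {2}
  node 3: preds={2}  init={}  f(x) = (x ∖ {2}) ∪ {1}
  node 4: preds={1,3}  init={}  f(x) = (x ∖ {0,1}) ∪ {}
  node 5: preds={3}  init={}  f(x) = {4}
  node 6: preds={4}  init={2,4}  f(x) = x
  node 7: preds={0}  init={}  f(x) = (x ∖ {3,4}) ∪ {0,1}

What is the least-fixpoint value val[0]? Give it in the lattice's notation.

Iteration log — 16 steps:
  step 1. node 0  ⊔preds={}  new={1,2,3,4}  stable
  step 2. node 1  ⊔preds={2,4}  new={2,4}  old={}  +wl: 
  step 3. node 2  ⊔preds={2,4}  new={2,4}  old={}  +wl: 
  step 4. node 3  ⊔preds={2,4}  new={1,4}  old={}  +wl: 1
  step 5. node 4  ⊔preds={1,2,4}  new={2,4}  old={}  +wl: 0,2
  step 6. node 5  ⊔preds={1,4}  new={4}  old={}  +wl: 
  step 7. node 6  ⊔preds={2,4}  new={2,4}  stable
  step 8. node 7  ⊔preds={1,2,3,4}  new={0,1,2}  old={}  +wl: 
  step 9. node 1  ⊔preds={1,2,4}  new={1,2,4}  old={2,4}  +wl: 4
  step 10. node 0  ⊔preds={2,4}  new={1,2,3,4}  stable
  step 11. node 2  ⊔preds={0,1,2,4}  new={0,2,4}  old={2,4}  +wl: 3
  step 12. node 4  ⊔preds={1,2,4}  new={2,4}  stable
  step 13. node 3  ⊔preds={0,2,4}  new={0,1,4}  old={1,4}  +wl: 1,4,5
  step 14. node 1  ⊔preds={0,1,2,4}  new={1,2,4}  stable
  step 15. node 4  ⊔preds={0,1,2,4}  new={2,4}  stable
  step 16. node 5  ⊔preds={0,1,4}  new={4}  stable

Least fixpoint reached:
  node 0: {1,2,3,4}
  node 1: {1,2,4}
  node 2: {0,2,4}
  node 3: {0,1,4}
  node 4: {2,4}
  node 5: {4}
  node 6: {2,4}
  node 7: {0,1,2}

{1,2,3,4}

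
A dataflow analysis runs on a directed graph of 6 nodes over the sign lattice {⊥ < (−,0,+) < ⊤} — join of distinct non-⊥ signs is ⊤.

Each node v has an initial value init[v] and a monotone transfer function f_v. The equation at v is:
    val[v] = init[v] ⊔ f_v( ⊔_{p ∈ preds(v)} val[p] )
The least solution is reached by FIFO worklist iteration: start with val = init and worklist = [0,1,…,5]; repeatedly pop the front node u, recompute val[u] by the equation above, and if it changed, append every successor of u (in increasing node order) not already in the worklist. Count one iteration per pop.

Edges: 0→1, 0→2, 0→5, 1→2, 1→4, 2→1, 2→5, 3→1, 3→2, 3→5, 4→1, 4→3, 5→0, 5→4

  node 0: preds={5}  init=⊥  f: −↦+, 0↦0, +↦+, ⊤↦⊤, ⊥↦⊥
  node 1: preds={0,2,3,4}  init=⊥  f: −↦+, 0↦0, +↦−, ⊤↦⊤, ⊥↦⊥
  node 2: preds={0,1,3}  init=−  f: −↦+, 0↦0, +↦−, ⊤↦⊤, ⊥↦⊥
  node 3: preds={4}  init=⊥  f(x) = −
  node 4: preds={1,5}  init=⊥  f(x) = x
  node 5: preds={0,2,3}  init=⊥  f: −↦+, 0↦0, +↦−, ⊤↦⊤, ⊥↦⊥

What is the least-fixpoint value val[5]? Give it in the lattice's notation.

Trace (20 dequeues):
  [1] u=0 | in ⊥ | out ⊥ | ==
  [2] u=1 | in − | out + | prev ⊥ | push {}
  [3] u=2 | in + | out − | ==
  [4] u=3 | in ⊥ | out − | prev ⊥ | push {1,2}
  [5] u=4 | in + | out + | prev ⊥ | push {3}
  [6] u=5 | in − | out + | prev ⊥ | push {0,4}
  [7] u=1 | in ⊤ | out ⊤ | prev + | push {}
  [8] u=2 | in ⊤ | out ⊤ | prev − | push {1,5}
  [9] u=3 | in + | out − | ==
  [10] u=0 | in + | out + | prev ⊥ | push {2}
  [11] u=4 | in ⊤ | out ⊤ | prev + | push {3}
  [12] u=1 | in ⊤ | out ⊤ | ==
  [13] u=5 | in ⊤ | out ⊤ | prev + | push {0,4}
  [14] u=2 | in ⊤ | out ⊤ | ==
  [15] u=3 | in ⊤ | out − | ==
  [16] u=0 | in ⊤ | out ⊤ | prev + | push {1,2,5}
  [17] u=4 | in ⊤ | out ⊤ | ==
  [18] u=1 | in ⊤ | out ⊤ | ==
  [19] u=2 | in ⊤ | out ⊤ | ==
  [20] u=5 | in ⊤ | out ⊤ | ==

Converged values:
  [0] ⊤
  [1] ⊤
  [2] ⊤
  [3] −
  [4] ⊤
  [5] ⊤

⊤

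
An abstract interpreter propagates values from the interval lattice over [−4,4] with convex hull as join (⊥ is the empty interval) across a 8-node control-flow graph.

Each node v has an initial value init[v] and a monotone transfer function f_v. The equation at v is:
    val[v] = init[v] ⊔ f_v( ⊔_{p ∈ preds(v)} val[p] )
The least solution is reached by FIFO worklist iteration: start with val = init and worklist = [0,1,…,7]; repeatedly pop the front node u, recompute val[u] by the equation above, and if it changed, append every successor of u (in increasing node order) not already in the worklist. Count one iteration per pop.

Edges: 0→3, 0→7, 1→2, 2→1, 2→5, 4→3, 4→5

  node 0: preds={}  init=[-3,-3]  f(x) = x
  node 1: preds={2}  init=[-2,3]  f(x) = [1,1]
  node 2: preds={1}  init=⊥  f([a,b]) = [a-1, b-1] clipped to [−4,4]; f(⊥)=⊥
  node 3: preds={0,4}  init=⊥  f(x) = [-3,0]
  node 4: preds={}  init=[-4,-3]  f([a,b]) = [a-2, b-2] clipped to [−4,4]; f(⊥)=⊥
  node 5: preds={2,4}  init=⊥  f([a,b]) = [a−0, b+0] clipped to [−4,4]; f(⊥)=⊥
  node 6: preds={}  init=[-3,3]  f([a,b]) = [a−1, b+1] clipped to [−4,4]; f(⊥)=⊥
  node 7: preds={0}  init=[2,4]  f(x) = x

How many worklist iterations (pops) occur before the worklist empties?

Iteration log — 9 steps:
  step 1. node 0  ⊔preds=⊥  new=[-3,-3]  stable
  step 2. node 1  ⊔preds=⊥  new=[-2,3]  stable
  step 3. node 2  ⊔preds=[-2,3]  new=[-3,2]  old=⊥  +wl: 1
  step 4. node 3  ⊔preds=[-4,-3]  new=[-3,0]  old=⊥  +wl: 
  step 5. node 4  ⊔preds=⊥  new=[-4,-3]  stable
  step 6. node 5  ⊔preds=[-4,2]  new=[-4,2]  old=⊥  +wl: 
  step 7. node 6  ⊔preds=⊥  new=[-3,3]  stable
  step 8. node 7  ⊔preds=[-3,-3]  new=[-3,4]  old=[2,4]  +wl: 
  step 9. node 1  ⊔preds=[-3,2]  new=[-2,3]  stable

Least fixpoint reached:
  node 0: [-3,-3]
  node 1: [-2,3]
  node 2: [-3,2]
  node 3: [-3,0]
  node 4: [-4,-3]
  node 5: [-4,2]
  node 6: [-3,3]
  node 7: [-3,4]

9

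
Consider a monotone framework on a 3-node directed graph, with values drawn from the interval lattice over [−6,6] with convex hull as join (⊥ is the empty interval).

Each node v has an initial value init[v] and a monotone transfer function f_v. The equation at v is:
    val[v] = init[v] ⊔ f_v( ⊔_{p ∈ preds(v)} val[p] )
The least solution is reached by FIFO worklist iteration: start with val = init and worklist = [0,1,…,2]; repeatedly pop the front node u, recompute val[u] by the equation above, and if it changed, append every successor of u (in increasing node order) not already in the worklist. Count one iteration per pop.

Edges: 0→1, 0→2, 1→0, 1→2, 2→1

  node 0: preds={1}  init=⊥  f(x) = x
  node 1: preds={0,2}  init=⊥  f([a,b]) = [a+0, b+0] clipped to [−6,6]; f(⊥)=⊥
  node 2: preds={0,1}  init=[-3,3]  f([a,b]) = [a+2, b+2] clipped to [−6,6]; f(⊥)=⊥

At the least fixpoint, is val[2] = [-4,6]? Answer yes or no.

no

Worklist (12 pops):
  #1 pop 0: in=⊥ → ⊥ (no change)
  #2 pop 1: in=[-3,3] → [-3,3] (was ⊥); enqueue [0]
  #3 pop 2: in=[-3,3] → [-3,5] (was [-3,3]); enqueue [1]
  #4 pop 0: in=[-3,3] → [-3,3] (was ⊥); enqueue [2]
  #5 pop 1: in=[-3,5] → [-3,5] (was [-3,3]); enqueue [0]
  #6 pop 2: in=[-3,5] → [-3,6] (was [-3,5]); enqueue [1]
  #7 pop 0: in=[-3,5] → [-3,5] (was [-3,3]); enqueue [2]
  #8 pop 1: in=[-3,6] → [-3,6] (was [-3,5]); enqueue [0]
  #9 pop 2: in=[-3,6] → [-3,6] (no change)
  #10 pop 0: in=[-3,6] → [-3,6] (was [-3,5]); enqueue [1,2]
  #11 pop 1: in=[-3,6] → [-3,6] (no change)
  #12 pop 2: in=[-3,6] → [-3,6] (no change)

Fixpoint:
  val[0] = [-3,6]
  val[1] = [-3,6]
  val[2] = [-3,6]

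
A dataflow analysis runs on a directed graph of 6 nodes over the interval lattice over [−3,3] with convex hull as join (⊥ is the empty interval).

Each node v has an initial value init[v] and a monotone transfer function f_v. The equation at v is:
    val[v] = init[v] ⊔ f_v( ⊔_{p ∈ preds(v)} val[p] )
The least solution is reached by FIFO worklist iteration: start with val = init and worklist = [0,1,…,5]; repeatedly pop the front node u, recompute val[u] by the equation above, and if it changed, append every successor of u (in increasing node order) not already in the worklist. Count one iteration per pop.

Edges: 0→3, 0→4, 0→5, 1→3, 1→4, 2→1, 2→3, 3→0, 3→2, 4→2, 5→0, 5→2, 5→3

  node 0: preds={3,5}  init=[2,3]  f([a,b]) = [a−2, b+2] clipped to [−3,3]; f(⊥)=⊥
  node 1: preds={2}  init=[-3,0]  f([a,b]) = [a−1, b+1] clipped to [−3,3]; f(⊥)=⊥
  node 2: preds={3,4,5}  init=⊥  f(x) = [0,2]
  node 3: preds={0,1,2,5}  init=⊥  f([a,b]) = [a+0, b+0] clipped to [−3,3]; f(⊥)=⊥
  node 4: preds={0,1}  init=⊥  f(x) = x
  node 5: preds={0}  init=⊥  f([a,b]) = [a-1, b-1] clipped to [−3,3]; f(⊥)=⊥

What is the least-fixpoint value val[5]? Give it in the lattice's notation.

[-3,2]

Trace (15 dequeues):
  [1] u=0 | in ⊥ | out [2,3] | ==
  [2] u=1 | in ⊥ | out [-3,0] | ==
  [3] u=2 | in ⊥ | out [0,2] | prev ⊥ | push {1}
  [4] u=3 | in [-3,3] | out [-3,3] | prev ⊥ | push {0,2}
  [5] u=4 | in [-3,3] | out [-3,3] | prev ⊥ | push {}
  [6] u=5 | in [2,3] | out [1,2] | prev ⊥ | push {3}
  [7] u=1 | in [0,2] | out [-3,3] | prev [-3,0] | push {4}
  [8] u=0 | in [-3,3] | out [-3,3] | prev [2,3] | push {5}
  [9] u=2 | in [-3,3] | out [0,2] | ==
  [10] u=3 | in [-3,3] | out [-3,3] | ==
  [11] u=4 | in [-3,3] | out [-3,3] | ==
  [12] u=5 | in [-3,3] | out [-3,2] | prev [1,2] | push {0,2,3}
  [13] u=0 | in [-3,3] | out [-3,3] | ==
  [14] u=2 | in [-3,3] | out [0,2] | ==
  [15] u=3 | in [-3,3] | out [-3,3] | ==

Converged values:
  [0] [-3,3]
  [1] [-3,3]
  [2] [0,2]
  [3] [-3,3]
  [4] [-3,3]
  [5] [-3,2]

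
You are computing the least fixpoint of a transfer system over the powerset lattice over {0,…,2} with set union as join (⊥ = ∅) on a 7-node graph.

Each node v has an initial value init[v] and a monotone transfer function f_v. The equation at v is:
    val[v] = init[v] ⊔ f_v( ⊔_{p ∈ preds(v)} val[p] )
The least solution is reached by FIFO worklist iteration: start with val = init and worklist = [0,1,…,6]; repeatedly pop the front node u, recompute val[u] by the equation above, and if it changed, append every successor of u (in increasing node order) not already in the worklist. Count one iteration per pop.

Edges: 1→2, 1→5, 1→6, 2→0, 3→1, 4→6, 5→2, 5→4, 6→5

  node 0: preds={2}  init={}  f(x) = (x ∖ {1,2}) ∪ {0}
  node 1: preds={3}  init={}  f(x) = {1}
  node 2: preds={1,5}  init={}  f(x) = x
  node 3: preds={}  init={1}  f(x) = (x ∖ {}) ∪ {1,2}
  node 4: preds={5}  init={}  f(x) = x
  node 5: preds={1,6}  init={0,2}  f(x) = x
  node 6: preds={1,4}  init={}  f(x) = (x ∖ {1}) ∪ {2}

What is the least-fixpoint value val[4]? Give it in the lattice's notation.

Iteration log — 13 steps:
  step 1. node 0  ⊔preds={}  new={0}  old={}  +wl: 
  step 2. node 1  ⊔preds={1}  new={1}  old={}  +wl: 
  step 3. node 2  ⊔preds={0,1,2}  new={0,1,2}  old={}  +wl: 0
  step 4. node 3  ⊔preds={}  new={1,2}  old={1}  +wl: 1
  step 5. node 4  ⊔preds={0,2}  new={0,2}  old={}  +wl: 
  step 6. node 5  ⊔preds={1}  new={0,1,2}  old={0,2}  +wl: 2,4
  step 7. node 6  ⊔preds={0,1,2}  new={0,2}  old={}  +wl: 5
  step 8. node 0  ⊔preds={0,1,2}  new={0}  stable
  step 9. node 1  ⊔preds={1,2}  new={1}  stable
  step 10. node 2  ⊔preds={0,1,2}  new={0,1,2}  stable
  step 11. node 4  ⊔preds={0,1,2}  new={0,1,2}  old={0,2}  +wl: 6
  step 12. node 5  ⊔preds={0,1,2}  new={0,1,2}  stable
  step 13. node 6  ⊔preds={0,1,2}  new={0,2}  stable

Least fixpoint reached:
  node 0: {0}
  node 1: {1}
  node 2: {0,1,2}
  node 3: {1,2}
  node 4: {0,1,2}
  node 5: {0,1,2}
  node 6: {0,2}

{0,1,2}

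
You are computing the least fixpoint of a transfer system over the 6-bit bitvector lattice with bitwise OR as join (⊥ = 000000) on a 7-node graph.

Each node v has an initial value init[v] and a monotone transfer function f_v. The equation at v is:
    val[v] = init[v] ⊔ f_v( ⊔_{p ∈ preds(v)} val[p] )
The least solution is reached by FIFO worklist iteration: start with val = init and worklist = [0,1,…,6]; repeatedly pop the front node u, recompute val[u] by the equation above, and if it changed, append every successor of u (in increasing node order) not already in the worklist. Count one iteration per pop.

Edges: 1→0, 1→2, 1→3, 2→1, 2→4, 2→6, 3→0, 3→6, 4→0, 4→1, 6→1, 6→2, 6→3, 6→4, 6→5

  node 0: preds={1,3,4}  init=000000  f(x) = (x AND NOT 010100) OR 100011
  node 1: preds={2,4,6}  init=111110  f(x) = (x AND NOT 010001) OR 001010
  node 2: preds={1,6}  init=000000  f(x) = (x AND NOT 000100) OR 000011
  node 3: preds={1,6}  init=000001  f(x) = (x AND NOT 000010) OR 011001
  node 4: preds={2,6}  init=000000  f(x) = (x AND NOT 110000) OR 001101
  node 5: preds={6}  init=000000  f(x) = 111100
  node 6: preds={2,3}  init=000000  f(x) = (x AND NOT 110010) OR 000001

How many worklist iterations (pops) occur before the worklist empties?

13

Worklist (13 pops):
  #1 pop 0: in=111111 → 101011 (was 000000); enqueue []
  #2 pop 1: in=000000 → 111110 (no change)
  #3 pop 2: in=111110 → 111011 (was 000000); enqueue [1]
  #4 pop 3: in=111110 → 111101 (was 000001); enqueue [0]
  #5 pop 4: in=111011 → 001111 (was 000000); enqueue []
  #6 pop 5: in=000000 → 111100 (was 000000); enqueue []
  #7 pop 6: in=111111 → 001101 (was 000000); enqueue [2,3,4,5]
  #8 pop 1: in=111111 → 111110 (no change)
  #9 pop 0: in=111111 → 101011 (no change)
  #10 pop 2: in=111111 → 111011 (no change)
  #11 pop 3: in=111111 → 111101 (no change)
  #12 pop 4: in=111111 → 001111 (no change)
  #13 pop 5: in=001101 → 111100 (no change)

Fixpoint:
  val[0] = 101011
  val[1] = 111110
  val[2] = 111011
  val[3] = 111101
  val[4] = 001111
  val[5] = 111100
  val[6] = 001101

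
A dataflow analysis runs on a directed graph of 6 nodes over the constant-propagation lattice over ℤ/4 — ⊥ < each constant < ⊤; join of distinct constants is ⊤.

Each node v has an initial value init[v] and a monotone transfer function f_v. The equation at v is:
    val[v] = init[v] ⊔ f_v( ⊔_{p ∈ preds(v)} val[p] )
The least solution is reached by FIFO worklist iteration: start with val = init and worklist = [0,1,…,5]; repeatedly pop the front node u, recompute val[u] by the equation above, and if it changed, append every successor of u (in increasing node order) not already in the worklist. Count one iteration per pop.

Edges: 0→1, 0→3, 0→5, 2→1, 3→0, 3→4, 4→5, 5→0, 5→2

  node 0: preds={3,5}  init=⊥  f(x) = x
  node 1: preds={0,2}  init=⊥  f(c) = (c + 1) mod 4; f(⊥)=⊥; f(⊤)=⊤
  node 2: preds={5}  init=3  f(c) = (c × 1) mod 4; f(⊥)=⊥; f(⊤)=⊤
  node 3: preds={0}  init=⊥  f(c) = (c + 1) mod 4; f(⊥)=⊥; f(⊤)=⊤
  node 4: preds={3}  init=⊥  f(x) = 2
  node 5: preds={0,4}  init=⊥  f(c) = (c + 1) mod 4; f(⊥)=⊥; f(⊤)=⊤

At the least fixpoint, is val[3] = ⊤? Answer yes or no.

yes

Worklist (19 pops):
  #1 pop 0: in=⊥ → ⊥ (no change)
  #2 pop 1: in=3 → 0 (was ⊥); enqueue []
  #3 pop 2: in=⊥ → 3 (no change)
  #4 pop 3: in=⊥ → ⊥ (no change)
  #5 pop 4: in=⊥ → 2 (was ⊥); enqueue []
  #6 pop 5: in=2 → 3 (was ⊥); enqueue [0,2]
  #7 pop 0: in=3 → 3 (was ⊥); enqueue [1,3,5]
  #8 pop 2: in=3 → 3 (no change)
  #9 pop 1: in=3 → 0 (no change)
  #10 pop 3: in=3 → 0 (was ⊥); enqueue [0,4]
  #11 pop 5: in=⊤ → ⊤ (was 3); enqueue [2]
  #12 pop 0: in=⊤ → ⊤ (was 3); enqueue [1,3,5]
  #13 pop 4: in=0 → 2 (no change)
  #14 pop 2: in=⊤ → ⊤ (was 3); enqueue []
  #15 pop 1: in=⊤ → ⊤ (was 0); enqueue []
  #16 pop 3: in=⊤ → ⊤ (was 0); enqueue [0,4]
  #17 pop 5: in=⊤ → ⊤ (no change)
  #18 pop 0: in=⊤ → ⊤ (no change)
  #19 pop 4: in=⊤ → 2 (no change)

Fixpoint:
  val[0] = ⊤
  val[1] = ⊤
  val[2] = ⊤
  val[3] = ⊤
  val[4] = 2
  val[5] = ⊤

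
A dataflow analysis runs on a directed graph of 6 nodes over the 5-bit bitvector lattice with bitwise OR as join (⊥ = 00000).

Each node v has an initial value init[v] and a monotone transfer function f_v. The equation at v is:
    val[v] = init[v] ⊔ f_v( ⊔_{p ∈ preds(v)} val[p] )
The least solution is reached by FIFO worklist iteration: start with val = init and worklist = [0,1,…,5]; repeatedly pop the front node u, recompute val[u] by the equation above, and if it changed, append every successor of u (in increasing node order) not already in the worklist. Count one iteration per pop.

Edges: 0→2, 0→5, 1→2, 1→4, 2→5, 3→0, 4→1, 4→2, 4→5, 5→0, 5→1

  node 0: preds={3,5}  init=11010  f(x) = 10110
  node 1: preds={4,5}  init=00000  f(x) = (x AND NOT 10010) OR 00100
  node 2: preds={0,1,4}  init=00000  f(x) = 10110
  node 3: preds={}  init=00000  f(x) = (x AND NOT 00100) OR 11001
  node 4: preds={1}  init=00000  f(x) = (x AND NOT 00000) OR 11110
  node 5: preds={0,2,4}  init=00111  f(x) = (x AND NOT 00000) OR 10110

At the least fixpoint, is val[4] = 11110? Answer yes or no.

no

Worklist (10 pops):
  #1 pop 0: in=00111 → 11110 (was 11010); enqueue []
  #2 pop 1: in=00111 → 00101 (was 00000); enqueue []
  #3 pop 2: in=11111 → 10110 (was 00000); enqueue []
  #4 pop 3: in=00000 → 11001 (was 00000); enqueue [0]
  #5 pop 4: in=00101 → 11111 (was 00000); enqueue [1,2]
  #6 pop 5: in=11111 → 11111 (was 00111); enqueue []
  #7 pop 0: in=11111 → 11110 (no change)
  #8 pop 1: in=11111 → 01101 (was 00101); enqueue [4]
  #9 pop 2: in=11111 → 10110 (no change)
  #10 pop 4: in=01101 → 11111 (no change)

Fixpoint:
  val[0] = 11110
  val[1] = 01101
  val[2] = 10110
  val[3] = 11001
  val[4] = 11111
  val[5] = 11111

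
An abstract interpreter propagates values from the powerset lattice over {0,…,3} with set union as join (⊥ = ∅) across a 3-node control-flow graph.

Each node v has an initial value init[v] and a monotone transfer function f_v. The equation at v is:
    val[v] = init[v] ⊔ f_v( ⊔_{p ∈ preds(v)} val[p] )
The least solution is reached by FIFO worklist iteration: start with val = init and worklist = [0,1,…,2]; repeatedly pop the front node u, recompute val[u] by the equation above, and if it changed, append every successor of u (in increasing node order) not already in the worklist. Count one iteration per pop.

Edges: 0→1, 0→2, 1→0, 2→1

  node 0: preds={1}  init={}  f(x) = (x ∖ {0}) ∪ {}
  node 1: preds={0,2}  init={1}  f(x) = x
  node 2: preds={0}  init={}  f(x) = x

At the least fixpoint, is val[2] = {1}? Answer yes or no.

yes

Iteration log — 4 steps:
  step 1. node 0  ⊔preds={1}  new={1}  old={}  +wl: 
  step 2. node 1  ⊔preds={1}  new={1}  stable
  step 3. node 2  ⊔preds={1}  new={1}  old={}  +wl: 1
  step 4. node 1  ⊔preds={1}  new={1}  stable

Least fixpoint reached:
  node 0: {1}
  node 1: {1}
  node 2: {1}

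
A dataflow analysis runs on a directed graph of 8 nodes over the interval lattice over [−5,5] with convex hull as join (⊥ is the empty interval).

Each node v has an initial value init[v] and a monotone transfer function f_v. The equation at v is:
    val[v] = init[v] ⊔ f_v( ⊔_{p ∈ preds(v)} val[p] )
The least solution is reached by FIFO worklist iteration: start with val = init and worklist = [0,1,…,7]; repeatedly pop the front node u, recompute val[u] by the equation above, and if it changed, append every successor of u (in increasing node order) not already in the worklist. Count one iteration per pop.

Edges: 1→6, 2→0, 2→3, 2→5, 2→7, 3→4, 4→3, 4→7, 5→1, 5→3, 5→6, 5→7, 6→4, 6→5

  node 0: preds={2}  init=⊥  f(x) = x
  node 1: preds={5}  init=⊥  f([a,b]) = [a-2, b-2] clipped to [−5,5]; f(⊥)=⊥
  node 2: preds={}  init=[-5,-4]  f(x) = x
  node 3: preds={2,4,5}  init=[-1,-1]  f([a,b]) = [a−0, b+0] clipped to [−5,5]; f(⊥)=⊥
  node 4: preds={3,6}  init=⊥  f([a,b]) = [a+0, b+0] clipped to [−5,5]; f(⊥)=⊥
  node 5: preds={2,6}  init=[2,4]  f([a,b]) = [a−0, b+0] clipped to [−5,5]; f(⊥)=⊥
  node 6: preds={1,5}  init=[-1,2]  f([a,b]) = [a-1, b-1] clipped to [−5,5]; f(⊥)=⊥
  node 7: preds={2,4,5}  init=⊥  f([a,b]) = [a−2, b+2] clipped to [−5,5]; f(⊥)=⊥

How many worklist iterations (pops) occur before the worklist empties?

Trace (13 dequeues):
  [1] u=0 | in [-5,-4] | out [-5,-4] | prev ⊥ | push {}
  [2] u=1 | in [2,4] | out [0,2] | prev ⊥ | push {}
  [3] u=2 | in ⊥ | out [-5,-4] | ==
  [4] u=3 | in [-5,4] | out [-5,4] | prev [-1,-1] | push {}
  [5] u=4 | in [-5,4] | out [-5,4] | prev ⊥ | push {3}
  [6] u=5 | in [-5,2] | out [-5,4] | prev [2,4] | push {1}
  [7] u=6 | in [-5,4] | out [-5,3] | prev [-1,2] | push {4,5}
  [8] u=7 | in [-5,4] | out [-5,5] | prev ⊥ | push {}
  [9] u=3 | in [-5,4] | out [-5,4] | ==
  [10] u=1 | in [-5,4] | out [-5,2] | prev [0,2] | push {6}
  [11] u=4 | in [-5,4] | out [-5,4] | ==
  [12] u=5 | in [-5,3] | out [-5,4] | ==
  [13] u=6 | in [-5,4] | out [-5,3] | ==

Converged values:
  [0] [-5,-4]
  [1] [-5,2]
  [2] [-5,-4]
  [3] [-5,4]
  [4] [-5,4]
  [5] [-5,4]
  [6] [-5,3]
  [7] [-5,5]

13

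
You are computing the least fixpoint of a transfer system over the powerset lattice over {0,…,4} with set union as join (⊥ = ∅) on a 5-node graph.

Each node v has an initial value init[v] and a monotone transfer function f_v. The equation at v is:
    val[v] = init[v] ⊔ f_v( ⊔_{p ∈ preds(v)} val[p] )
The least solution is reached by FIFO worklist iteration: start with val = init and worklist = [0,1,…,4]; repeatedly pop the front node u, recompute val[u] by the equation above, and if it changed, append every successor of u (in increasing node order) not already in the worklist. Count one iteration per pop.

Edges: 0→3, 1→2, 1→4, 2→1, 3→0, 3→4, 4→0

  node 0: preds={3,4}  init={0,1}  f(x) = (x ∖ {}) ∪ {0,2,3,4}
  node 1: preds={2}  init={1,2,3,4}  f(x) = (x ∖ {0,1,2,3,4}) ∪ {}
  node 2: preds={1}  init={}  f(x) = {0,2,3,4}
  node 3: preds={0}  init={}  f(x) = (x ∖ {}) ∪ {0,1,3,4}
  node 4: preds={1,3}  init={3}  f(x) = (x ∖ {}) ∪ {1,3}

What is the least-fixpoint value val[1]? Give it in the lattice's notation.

{1,2,3,4}

Iteration log — 7 steps:
  step 1. node 0  ⊔preds={3}  new={0,1,2,3,4}  old={0,1}  +wl: 
  step 2. node 1  ⊔preds={}  new={1,2,3,4}  stable
  step 3. node 2  ⊔preds={1,2,3,4}  new={0,2,3,4}  old={}  +wl: 1
  step 4. node 3  ⊔preds={0,1,2,3,4}  new={0,1,2,3,4}  old={}  +wl: 0
  step 5. node 4  ⊔preds={0,1,2,3,4}  new={0,1,2,3,4}  old={3}  +wl: 
  step 6. node 1  ⊔preds={0,2,3,4}  new={1,2,3,4}  stable
  step 7. node 0  ⊔preds={0,1,2,3,4}  new={0,1,2,3,4}  stable

Least fixpoint reached:
  node 0: {0,1,2,3,4}
  node 1: {1,2,3,4}
  node 2: {0,2,3,4}
  node 3: {0,1,2,3,4}
  node 4: {0,1,2,3,4}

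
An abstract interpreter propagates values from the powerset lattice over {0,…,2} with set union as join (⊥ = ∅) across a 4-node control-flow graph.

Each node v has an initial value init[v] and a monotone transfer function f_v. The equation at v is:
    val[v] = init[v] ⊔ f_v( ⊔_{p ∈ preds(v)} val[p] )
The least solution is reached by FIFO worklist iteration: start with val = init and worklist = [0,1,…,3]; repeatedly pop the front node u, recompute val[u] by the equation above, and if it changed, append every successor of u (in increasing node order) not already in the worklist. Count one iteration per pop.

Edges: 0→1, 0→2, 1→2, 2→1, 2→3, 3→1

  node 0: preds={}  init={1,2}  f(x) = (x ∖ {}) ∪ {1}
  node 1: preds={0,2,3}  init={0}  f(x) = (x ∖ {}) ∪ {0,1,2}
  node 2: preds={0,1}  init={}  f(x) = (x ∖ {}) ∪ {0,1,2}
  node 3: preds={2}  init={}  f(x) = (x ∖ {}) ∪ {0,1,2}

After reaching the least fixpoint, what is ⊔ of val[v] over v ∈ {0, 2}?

{0,1,2}

Worklist (5 pops):
  #1 pop 0: in={} → {1,2} (no change)
  #2 pop 1: in={1,2} → {0,1,2} (was {0}); enqueue []
  #3 pop 2: in={0,1,2} → {0,1,2} (was {}); enqueue [1]
  #4 pop 3: in={0,1,2} → {0,1,2} (was {}); enqueue []
  #5 pop 1: in={0,1,2} → {0,1,2} (no change)

Fixpoint:
  val[0] = {1,2}
  val[1] = {0,1,2}
  val[2] = {0,1,2}
  val[3] = {0,1,2}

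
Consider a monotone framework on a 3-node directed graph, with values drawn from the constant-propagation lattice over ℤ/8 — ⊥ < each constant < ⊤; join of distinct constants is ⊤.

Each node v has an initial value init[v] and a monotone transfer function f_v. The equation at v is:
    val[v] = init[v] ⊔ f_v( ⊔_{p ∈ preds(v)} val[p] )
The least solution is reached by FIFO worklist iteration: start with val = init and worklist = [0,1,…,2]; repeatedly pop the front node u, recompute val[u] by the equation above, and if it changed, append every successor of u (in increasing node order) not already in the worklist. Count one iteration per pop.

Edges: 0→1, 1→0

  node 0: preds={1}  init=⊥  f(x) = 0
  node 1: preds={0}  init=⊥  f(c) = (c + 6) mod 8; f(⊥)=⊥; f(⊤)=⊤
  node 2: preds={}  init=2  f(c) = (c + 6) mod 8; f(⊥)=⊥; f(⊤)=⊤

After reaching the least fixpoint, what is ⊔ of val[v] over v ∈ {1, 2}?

Worklist (4 pops):
  #1 pop 0: in=⊥ → 0 (was ⊥); enqueue []
  #2 pop 1: in=0 → 6 (was ⊥); enqueue [0]
  #3 pop 2: in=⊥ → 2 (no change)
  #4 pop 0: in=6 → 0 (no change)

Fixpoint:
  val[0] = 0
  val[1] = 6
  val[2] = 2

⊤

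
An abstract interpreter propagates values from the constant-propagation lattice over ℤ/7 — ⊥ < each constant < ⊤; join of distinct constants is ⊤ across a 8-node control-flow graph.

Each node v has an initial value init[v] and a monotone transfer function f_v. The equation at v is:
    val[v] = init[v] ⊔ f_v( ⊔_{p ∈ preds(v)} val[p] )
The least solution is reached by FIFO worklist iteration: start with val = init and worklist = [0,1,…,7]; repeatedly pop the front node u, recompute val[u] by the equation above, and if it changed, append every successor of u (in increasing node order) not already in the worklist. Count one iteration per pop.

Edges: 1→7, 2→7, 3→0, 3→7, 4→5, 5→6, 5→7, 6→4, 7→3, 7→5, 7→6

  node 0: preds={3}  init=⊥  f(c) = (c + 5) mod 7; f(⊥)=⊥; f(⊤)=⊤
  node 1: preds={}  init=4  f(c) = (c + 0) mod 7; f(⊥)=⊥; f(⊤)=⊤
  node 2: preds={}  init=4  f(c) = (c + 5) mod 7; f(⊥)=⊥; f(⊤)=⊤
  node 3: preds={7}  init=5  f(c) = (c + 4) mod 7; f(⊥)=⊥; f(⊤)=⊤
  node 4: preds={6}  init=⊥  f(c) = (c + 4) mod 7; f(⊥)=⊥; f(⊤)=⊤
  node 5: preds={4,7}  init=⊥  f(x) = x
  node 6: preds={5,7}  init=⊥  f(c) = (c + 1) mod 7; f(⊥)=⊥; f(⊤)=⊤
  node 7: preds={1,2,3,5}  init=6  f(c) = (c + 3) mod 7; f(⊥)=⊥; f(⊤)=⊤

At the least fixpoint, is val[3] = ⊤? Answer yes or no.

yes

Trace (16 dequeues):
  [1] u=0 | in 5 | out 3 | prev ⊥ | push {}
  [2] u=1 | in ⊥ | out 4 | ==
  [3] u=2 | in ⊥ | out 4 | ==
  [4] u=3 | in 6 | out ⊤ | prev 5 | push {0}
  [5] u=4 | in ⊥ | out ⊥ | ==
  [6] u=5 | in 6 | out 6 | prev ⊥ | push {}
  [7] u=6 | in 6 | out 0 | prev ⊥ | push {4}
  [8] u=7 | in ⊤ | out ⊤ | prev 6 | push {3,5,6}
  [9] u=0 | in ⊤ | out ⊤ | prev 3 | push {}
  [10] u=4 | in 0 | out 4 | prev ⊥ | push {}
  [11] u=3 | in ⊤ | out ⊤ | ==
  [12] u=5 | in ⊤ | out ⊤ | prev 6 | push {7}
  [13] u=6 | in ⊤ | out ⊤ | prev 0 | push {4}
  [14] u=7 | in ⊤ | out ⊤ | ==
  [15] u=4 | in ⊤ | out ⊤ | prev 4 | push {5}
  [16] u=5 | in ⊤ | out ⊤ | ==

Converged values:
  [0] ⊤
  [1] 4
  [2] 4
  [3] ⊤
  [4] ⊤
  [5] ⊤
  [6] ⊤
  [7] ⊤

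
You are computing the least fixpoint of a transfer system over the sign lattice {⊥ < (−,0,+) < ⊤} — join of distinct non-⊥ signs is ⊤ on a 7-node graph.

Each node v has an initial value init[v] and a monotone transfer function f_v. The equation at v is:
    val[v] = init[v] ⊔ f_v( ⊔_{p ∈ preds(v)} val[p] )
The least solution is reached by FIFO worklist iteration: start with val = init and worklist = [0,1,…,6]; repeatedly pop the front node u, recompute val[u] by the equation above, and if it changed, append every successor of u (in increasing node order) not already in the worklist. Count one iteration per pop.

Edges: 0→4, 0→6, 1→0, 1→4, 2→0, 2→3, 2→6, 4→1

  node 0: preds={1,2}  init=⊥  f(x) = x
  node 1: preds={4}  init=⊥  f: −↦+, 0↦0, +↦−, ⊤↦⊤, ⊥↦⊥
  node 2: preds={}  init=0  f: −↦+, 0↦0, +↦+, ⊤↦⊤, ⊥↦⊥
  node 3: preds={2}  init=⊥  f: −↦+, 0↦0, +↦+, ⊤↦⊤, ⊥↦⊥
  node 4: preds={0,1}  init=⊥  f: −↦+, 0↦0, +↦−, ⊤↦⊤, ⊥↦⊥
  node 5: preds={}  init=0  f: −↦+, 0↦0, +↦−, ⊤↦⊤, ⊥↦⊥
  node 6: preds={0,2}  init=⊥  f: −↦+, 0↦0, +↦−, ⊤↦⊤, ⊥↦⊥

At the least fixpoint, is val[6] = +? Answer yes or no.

no

Trace (10 dequeues):
  [1] u=0 | in 0 | out 0 | prev ⊥ | push {}
  [2] u=1 | in ⊥ | out ⊥ | ==
  [3] u=2 | in ⊥ | out 0 | ==
  [4] u=3 | in 0 | out 0 | prev ⊥ | push {}
  [5] u=4 | in 0 | out 0 | prev ⊥ | push {1}
  [6] u=5 | in ⊥ | out 0 | ==
  [7] u=6 | in 0 | out 0 | prev ⊥ | push {}
  [8] u=1 | in 0 | out 0 | prev ⊥ | push {0,4}
  [9] u=0 | in 0 | out 0 | ==
  [10] u=4 | in 0 | out 0 | ==

Converged values:
  [0] 0
  [1] 0
  [2] 0
  [3] 0
  [4] 0
  [5] 0
  [6] 0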